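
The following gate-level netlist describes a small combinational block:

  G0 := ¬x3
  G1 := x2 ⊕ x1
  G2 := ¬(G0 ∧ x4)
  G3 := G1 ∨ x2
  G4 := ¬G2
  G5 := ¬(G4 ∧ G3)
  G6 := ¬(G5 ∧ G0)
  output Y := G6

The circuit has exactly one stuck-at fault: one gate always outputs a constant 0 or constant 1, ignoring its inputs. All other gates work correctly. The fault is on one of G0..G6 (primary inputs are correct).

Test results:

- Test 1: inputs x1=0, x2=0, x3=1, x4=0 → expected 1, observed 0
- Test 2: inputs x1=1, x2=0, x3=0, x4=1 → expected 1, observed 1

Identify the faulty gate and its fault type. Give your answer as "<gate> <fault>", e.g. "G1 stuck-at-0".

Fault-free values for test 1 (x1=0, x2=0, x3=1, x4=0): G0=0, G1=0, G2=1, G3=0, G4=0, G5=1, G6=1, giving Y=1. Observed 0.
Test 1: faults giving observed 0 are {G0 stuck-at-1, G6 stuck-at-0}.
Test 2 (x1=1, x2=0, x3=0, x4=1): fault-free G0=1, G1=1, G2=0, G3=1, G4=1, G5=0, G6=1 → 1; observed 1. Eliminates G6 stuck-at-0.
Only G0 stuck-at-1 is consistent with every test.

G0 stuck-at-1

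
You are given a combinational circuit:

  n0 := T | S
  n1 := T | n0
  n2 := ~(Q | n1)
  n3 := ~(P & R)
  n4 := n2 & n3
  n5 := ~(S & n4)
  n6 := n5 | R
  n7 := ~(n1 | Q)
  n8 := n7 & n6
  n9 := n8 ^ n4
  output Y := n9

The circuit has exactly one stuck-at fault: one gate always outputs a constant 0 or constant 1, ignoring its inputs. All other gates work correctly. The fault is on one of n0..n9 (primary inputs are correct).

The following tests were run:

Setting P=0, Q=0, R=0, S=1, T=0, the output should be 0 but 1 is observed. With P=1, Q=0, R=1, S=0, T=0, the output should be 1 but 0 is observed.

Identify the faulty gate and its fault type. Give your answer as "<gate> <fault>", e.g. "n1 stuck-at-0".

n4 stuck-at-1

Fault-free values for test 1 (P=0, Q=0, R=0, S=1, T=0): n0=1, n1=1, n2=0, n3=1, n4=0, n5=1, n6=1, n7=0, n8=0, n9=0, giving Y=0. Observed 1.
Test 1: faults giving observed 1 are {n0 stuck-at-0, n1 stuck-at-0, n2 stuck-at-1, n4 stuck-at-1, n7 stuck-at-1, n8 stuck-at-1, n9 stuck-at-1}.
Test 2 (P=1, Q=0, R=1, S=0, T=0): fault-free n0=0, n1=0, n2=1, n3=0, n4=0, n5=1, n6=1, n7=1, n8=1, n9=1 → 1; observed 0. Eliminates n0 stuck-at-0, n1 stuck-at-0, n2 stuck-at-1, n7 stuck-at-1, n8 stuck-at-1, n9 stuck-at-1.
Only n4 stuck-at-1 is consistent with every test.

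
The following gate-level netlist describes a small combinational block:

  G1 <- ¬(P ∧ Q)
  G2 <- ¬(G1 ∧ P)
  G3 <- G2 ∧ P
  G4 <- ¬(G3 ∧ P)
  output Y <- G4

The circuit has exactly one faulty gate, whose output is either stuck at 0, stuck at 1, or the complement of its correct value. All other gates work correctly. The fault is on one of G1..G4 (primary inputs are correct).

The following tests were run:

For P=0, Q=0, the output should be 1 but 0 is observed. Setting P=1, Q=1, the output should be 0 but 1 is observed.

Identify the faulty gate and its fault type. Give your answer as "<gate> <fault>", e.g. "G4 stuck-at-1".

G4 inverted output

Fault-free values for test 1 (P=0, Q=0): G1=1, G2=1, G3=0, G4=1, giving Y=1. Observed 0.
Test 1: faults giving observed 0 are {G4 stuck-at-0, G4 inverted output}.
Test 2 (P=1, Q=1): fault-free G1=0, G2=1, G3=1, G4=0 → 0; observed 1. Eliminates G4 stuck-at-0.
Only G4 inverted output is consistent with every test.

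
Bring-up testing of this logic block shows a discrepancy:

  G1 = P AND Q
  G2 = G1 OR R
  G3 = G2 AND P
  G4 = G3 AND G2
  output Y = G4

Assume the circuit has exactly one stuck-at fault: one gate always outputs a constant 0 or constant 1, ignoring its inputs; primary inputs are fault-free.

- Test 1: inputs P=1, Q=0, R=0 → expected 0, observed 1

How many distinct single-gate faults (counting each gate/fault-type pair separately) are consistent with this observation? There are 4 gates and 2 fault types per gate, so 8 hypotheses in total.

Fault-free: G1=0, G2=0, G3=0, G4=0 → 0. Observed 1.
  G1 stuck-at-0: output 0 ✗
  G1 stuck-at-1: output 1 ✓
  G2 stuck-at-0: output 0 ✗
  G2 stuck-at-1: output 1 ✓
  G3 stuck-at-0: output 0 ✗
  G3 stuck-at-1: output 0 ✗
  G4 stuck-at-0: output 0 ✗
  G4 stuck-at-1: output 1 ✓
Consistent faults: {G1 stuck-at-1, G2 stuck-at-1, G4 stuck-at-1} — 3 in all.

3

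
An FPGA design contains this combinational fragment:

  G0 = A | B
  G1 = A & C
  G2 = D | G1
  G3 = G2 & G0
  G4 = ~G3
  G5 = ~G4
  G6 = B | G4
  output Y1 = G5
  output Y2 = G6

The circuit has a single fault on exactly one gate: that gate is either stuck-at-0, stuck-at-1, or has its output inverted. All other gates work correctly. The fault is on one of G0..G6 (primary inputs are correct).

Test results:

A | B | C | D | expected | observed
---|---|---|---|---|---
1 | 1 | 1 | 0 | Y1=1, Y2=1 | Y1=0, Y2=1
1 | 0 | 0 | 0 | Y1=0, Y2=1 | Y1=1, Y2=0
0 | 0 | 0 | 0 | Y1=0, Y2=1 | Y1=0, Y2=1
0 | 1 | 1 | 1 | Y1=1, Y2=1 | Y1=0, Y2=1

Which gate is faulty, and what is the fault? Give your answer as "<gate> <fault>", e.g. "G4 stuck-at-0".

Fault-free values for test 1 (A=1, B=1, C=1, D=0): G0=1, G1=1, G2=1, G3=1, G4=0, G5=1, G6=1, giving Y1=1, Y2=1. Observed Y1=0, Y2=1.
Test 1: faults giving observed Y1=0, Y2=1 are {G0 stuck-at-0, G0 inverted output, G1 stuck-at-0, G1 inverted output, G2 stuck-at-0, G2 inverted output, G3 stuck-at-0, G3 inverted output, G4 stuck-at-1, G4 inverted output, G5 stuck-at-0, G5 inverted output}.
Test 2 (A=1, B=0, C=0, D=0): fault-free G0=1, G1=0, G2=0, G3=0, G4=1, G5=0, G6=1 → Y1=0, Y2=1; observed Y1=1, Y2=0. Eliminates G0 stuck-at-0, G0 inverted output, G1 stuck-at-0, G2 stuck-at-0, G3 stuck-at-0, G4 stuck-at-1, G5 stuck-at-0, G5 inverted output.
Test 3 (A=0, B=0, C=0, D=0): fault-free G0=0, G1=0, G2=0, G3=0, G4=1, G5=0, G6=1 → Y1=0, Y2=1; observed Y1=0, Y2=1. Eliminates G3 inverted output, G4 inverted output.
Test 4 (A=0, B=1, C=1, D=1): fault-free G0=1, G1=0, G2=1, G3=1, G4=0, G5=1, G6=1 → Y1=1, Y2=1; observed Y1=0, Y2=1. Eliminates G1 inverted output.
Only G2 inverted output is consistent with every test.

G2 inverted output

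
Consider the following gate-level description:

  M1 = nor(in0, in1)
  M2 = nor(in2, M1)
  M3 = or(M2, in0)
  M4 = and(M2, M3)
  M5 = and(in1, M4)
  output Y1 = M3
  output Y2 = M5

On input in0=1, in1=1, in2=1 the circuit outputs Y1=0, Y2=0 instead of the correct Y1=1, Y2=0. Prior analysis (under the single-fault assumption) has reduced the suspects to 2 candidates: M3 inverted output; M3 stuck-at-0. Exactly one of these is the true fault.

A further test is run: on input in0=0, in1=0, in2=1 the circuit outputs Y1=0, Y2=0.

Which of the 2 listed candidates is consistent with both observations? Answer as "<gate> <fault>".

Evaluate each candidate on input in0=0, in1=0, in2=1:
  M3 inverted output: M1=1, M2=0, M3=1 [inverted output], M4=0, M5=0 → Y1=1, Y2=0 — eliminated
  M3 stuck-at-0: M1=1, M2=0, M3=0 [stuck-at-0], M4=0, M5=0 → Y1=0, Y2=0 — matches
Only M3 stuck-at-0 reproduces the observed Y1=0, Y2=0.

M3 stuck-at-0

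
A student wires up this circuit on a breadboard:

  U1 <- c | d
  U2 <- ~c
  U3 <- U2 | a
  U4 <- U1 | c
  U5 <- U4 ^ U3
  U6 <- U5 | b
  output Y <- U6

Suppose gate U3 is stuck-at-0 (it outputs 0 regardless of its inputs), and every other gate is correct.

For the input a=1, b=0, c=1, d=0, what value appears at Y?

Propagate with U3 forced: U1=1, U2=0, U3=0 [stuck-at-0], U4=1, U5=1, U6=1.
So Y = 1. (Without the fault it would be 0.)

1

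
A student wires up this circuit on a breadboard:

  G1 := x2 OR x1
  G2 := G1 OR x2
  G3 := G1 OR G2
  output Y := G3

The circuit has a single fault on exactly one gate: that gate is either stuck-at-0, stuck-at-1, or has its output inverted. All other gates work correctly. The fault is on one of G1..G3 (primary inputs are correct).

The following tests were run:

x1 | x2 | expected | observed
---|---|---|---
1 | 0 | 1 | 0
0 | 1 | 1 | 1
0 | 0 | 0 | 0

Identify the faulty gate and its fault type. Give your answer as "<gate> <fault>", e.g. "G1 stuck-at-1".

G1 stuck-at-0

Fault-free values for test 1 (x1=1, x2=0): G1=1, G2=1, G3=1, giving Y=1. Observed 0.
Test 1: faults giving observed 0 are {G1 stuck-at-0, G1 inverted output, G3 stuck-at-0, G3 inverted output}.
Test 2 (x1=0, x2=1): fault-free G1=1, G2=1, G3=1 → 1; observed 1. Eliminates G3 stuck-at-0, G3 inverted output.
Test 3 (x1=0, x2=0): fault-free G1=0, G2=0, G3=0 → 0; observed 0. Eliminates G1 inverted output.
Only G1 stuck-at-0 is consistent with every test.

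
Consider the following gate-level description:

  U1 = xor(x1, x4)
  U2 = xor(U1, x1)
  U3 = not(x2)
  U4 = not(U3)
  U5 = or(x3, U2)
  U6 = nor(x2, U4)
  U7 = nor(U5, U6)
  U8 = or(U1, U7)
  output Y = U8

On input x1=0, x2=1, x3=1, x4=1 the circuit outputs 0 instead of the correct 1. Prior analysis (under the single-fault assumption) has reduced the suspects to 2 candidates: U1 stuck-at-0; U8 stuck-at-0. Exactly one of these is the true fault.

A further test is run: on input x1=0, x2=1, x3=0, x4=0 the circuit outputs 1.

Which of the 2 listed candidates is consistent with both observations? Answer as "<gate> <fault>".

Evaluate each candidate on input x1=0, x2=1, x3=0, x4=0:
  U1 stuck-at-0: U1=0 [stuck-at-0], U2=0, U3=0, U4=1, U5=0, U6=0, U7=1, U8=1 → 1 — matches
  U8 stuck-at-0: U1=0, U2=0, U3=0, U4=1, U5=0, U6=0, U7=1, U8=0 [stuck-at-0] → 0 — eliminated
Only U1 stuck-at-0 reproduces the observed 1.

U1 stuck-at-0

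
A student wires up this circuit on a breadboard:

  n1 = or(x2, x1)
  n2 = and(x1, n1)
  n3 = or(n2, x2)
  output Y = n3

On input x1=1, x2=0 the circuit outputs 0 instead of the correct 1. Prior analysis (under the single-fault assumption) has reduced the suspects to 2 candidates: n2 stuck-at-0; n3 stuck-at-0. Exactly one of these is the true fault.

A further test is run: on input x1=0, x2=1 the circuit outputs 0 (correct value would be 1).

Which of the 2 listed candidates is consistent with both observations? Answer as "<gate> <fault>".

Evaluate each candidate on input x1=0, x2=1:
  n2 stuck-at-0: n1=1, n2=0 [stuck-at-0], n3=1 → 1 — eliminated
  n3 stuck-at-0: n1=1, n2=0, n3=0 [stuck-at-0] → 0 — matches
Only n3 stuck-at-0 reproduces the observed 0.

n3 stuck-at-0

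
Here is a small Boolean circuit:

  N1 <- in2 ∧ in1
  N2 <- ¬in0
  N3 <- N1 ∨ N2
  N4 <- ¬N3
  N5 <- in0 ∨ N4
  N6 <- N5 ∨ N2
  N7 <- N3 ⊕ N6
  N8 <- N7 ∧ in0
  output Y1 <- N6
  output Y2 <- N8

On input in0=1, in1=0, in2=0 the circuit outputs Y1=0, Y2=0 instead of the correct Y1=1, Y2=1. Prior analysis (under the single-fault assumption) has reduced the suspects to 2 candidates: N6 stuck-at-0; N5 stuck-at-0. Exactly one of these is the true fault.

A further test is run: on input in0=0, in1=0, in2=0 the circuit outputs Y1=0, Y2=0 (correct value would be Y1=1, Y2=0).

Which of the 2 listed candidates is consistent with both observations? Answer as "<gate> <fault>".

N6 stuck-at-0

Evaluate each candidate on input in0=0, in1=0, in2=0:
  N6 stuck-at-0: N1=0, N2=1, N3=1, N4=0, N5=0, N6=0 [stuck-at-0], N7=1, N8=0 → Y1=0, Y2=0 — matches
  N5 stuck-at-0: N1=0, N2=1, N3=1, N4=0, N5=0 [stuck-at-0], N6=1, N7=0, N8=0 → Y1=1, Y2=0 — eliminated
Only N6 stuck-at-0 reproduces the observed Y1=0, Y2=0.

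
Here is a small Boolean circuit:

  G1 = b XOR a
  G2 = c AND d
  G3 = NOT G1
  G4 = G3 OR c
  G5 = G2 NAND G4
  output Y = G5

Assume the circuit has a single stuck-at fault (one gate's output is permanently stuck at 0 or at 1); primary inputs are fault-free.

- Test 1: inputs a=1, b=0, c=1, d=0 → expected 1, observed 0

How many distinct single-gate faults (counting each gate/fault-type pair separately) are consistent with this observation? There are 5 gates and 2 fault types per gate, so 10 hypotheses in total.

2

Fault-free: G1=1, G2=0, G3=0, G4=1, G5=1 → 1. Observed 0.
  G1 stuck-at-0: output 1 ✗
  G1 stuck-at-1: output 1 ✗
  G2 stuck-at-0: output 1 ✗
  G2 stuck-at-1: output 0 ✓
  G3 stuck-at-0: output 1 ✗
  G3 stuck-at-1: output 1 ✗
  G4 stuck-at-0: output 1 ✗
  G4 stuck-at-1: output 1 ✗
  G5 stuck-at-0: output 0 ✓
  G5 stuck-at-1: output 1 ✗
Consistent faults: {G2 stuck-at-1, G5 stuck-at-0} — 2 in all.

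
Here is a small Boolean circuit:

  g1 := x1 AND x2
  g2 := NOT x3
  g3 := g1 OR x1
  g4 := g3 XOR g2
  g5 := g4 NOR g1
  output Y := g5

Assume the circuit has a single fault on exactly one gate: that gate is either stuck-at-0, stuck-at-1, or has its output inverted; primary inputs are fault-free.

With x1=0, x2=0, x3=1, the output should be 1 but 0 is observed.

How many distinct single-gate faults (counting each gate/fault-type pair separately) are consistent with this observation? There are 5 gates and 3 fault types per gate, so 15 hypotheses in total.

Fault-free: g1=0, g2=0, g3=0, g4=0, g5=1 → 1. Observed 0.
  g1: stuck-at-1, inverted output ✓; others ✗
  g2: stuck-at-1, inverted output ✓; others ✗
  g3: stuck-at-1, inverted output ✓; others ✗
  g4: stuck-at-1, inverted output ✓; others ✗
  g5: stuck-at-0, inverted output ✓; others ✗
Consistent faults: {g1 stuck-at-1, g1 inverted output, g2 stuck-at-1, g2 inverted output, g3 stuck-at-1, g3 inverted output, g4 stuck-at-1, g4 inverted output, g5 stuck-at-0, g5 inverted output} — 10 in all.

10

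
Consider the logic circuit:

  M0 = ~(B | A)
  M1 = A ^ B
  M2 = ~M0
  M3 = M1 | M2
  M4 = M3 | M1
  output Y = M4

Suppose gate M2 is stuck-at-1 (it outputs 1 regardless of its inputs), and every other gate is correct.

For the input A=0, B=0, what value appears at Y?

1

Propagate with M2 forced: M0=1, M1=0, M2=1 [stuck-at-1], M3=1, M4=1.
So Y = 1. (Without the fault it would be 0.)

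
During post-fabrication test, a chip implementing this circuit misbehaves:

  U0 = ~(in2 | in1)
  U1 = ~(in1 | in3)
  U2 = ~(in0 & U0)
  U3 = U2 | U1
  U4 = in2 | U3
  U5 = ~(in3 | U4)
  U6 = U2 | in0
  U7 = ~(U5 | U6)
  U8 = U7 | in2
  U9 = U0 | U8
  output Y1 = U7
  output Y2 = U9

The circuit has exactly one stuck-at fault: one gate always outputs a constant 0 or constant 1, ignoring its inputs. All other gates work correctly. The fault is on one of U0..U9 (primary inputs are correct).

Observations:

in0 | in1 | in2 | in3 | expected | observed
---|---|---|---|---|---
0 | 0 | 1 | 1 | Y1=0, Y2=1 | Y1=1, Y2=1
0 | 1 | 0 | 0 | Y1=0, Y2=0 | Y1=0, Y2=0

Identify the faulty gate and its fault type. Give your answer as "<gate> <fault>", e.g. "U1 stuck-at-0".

Fault-free values for test 1 (in0=0, in1=0, in2=1, in3=1): U0=0, U1=0, U2=1, U3=1, U4=1, U5=0, U6=1, U7=0, U8=1, U9=1, giving Y1=0, Y2=1. Observed Y1=1, Y2=1.
Test 1: faults giving observed Y1=1, Y2=1 are {U2 stuck-at-0, U6 stuck-at-0, U7 stuck-at-1}.
Test 2 (in0=0, in1=1, in2=0, in3=0): fault-free U0=0, U1=0, U2=1, U3=1, U4=1, U5=0, U6=1, U7=0, U8=0, U9=0 → Y1=0, Y2=0; observed Y1=0, Y2=0. Eliminates U6 stuck-at-0, U7 stuck-at-1.
Only U2 stuck-at-0 is consistent with every test.

U2 stuck-at-0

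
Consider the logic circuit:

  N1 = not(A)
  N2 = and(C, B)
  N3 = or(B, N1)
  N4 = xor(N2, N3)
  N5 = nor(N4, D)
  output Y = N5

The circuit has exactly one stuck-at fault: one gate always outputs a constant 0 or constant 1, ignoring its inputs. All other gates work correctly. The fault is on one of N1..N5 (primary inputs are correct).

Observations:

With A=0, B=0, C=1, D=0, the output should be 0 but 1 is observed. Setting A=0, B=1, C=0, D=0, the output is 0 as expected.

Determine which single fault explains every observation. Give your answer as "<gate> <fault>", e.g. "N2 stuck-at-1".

Fault-free values for test 1 (A=0, B=0, C=1, D=0): N1=1, N2=0, N3=1, N4=1, N5=0, giving Y=0. Observed 1.
Test 1: faults giving observed 1 are {N1 stuck-at-0, N2 stuck-at-1, N3 stuck-at-0, N4 stuck-at-0, N5 stuck-at-1}.
Test 2 (A=0, B=1, C=0, D=0): fault-free N1=1, N2=0, N3=1, N4=1, N5=0 → 0; observed 0. Eliminates N2 stuck-at-1, N3 stuck-at-0, N4 stuck-at-0, N5 stuck-at-1.
Only N1 stuck-at-0 is consistent with every test.

N1 stuck-at-0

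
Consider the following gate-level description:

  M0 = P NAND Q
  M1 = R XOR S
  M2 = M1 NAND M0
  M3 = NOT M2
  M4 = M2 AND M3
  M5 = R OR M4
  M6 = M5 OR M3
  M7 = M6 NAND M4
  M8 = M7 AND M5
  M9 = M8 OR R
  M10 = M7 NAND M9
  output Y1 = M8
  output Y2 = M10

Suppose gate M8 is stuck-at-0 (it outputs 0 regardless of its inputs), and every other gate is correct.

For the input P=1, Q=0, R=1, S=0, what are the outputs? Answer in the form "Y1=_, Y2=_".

Propagate with M8 forced: M0=1, M1=1, M2=0, M3=1, M4=0, M5=1, M6=1, M7=1, M8=0 [stuck-at-0], M9=1, M10=0.
So the outputs are Y1=0, Y2=0. (Without the fault they would be Y1=1, Y2=0.)

Y1=0, Y2=0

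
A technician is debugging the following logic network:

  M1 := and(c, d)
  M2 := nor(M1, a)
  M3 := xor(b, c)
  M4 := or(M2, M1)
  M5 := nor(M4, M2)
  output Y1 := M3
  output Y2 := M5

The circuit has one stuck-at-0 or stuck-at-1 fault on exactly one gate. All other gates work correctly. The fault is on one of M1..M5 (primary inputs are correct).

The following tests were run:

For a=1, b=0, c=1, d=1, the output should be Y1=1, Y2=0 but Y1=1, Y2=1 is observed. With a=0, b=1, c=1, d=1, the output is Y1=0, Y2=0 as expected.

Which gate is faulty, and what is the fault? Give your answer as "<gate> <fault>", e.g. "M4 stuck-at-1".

M1 stuck-at-0

Fault-free values for test 1 (a=1, b=0, c=1, d=1): M1=1, M2=0, M3=1, M4=1, M5=0, giving Y1=1, Y2=0. Observed Y1=1, Y2=1.
Test 1: faults giving observed Y1=1, Y2=1 are {M1 stuck-at-0, M4 stuck-at-0, M5 stuck-at-1}.
Test 2 (a=0, b=1, c=1, d=1): fault-free M1=1, M2=0, M3=0, M4=1, M5=0 → Y1=0, Y2=0; observed Y1=0, Y2=0. Eliminates M4 stuck-at-0, M5 stuck-at-1.
Only M1 stuck-at-0 is consistent with every test.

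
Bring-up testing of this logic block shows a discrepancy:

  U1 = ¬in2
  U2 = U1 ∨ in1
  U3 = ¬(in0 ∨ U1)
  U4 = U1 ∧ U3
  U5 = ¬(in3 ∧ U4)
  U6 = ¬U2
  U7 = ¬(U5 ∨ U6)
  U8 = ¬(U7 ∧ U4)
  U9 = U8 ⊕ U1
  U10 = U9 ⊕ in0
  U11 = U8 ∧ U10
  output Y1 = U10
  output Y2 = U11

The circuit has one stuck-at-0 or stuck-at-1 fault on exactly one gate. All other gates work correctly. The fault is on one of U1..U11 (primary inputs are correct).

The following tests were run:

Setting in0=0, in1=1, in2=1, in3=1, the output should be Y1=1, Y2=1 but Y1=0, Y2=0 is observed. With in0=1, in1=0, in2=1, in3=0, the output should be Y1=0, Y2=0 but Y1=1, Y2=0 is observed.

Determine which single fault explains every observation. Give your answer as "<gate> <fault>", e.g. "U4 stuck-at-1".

Fault-free values for test 1 (in0=0, in1=1, in2=1, in3=1): U1=0, U2=1, U3=1, U4=0, U5=1, U6=0, U7=0, U8=1, U9=1, U10=1, U11=1, giving Y1=1, Y2=1. Observed Y1=0, Y2=0.
Test 1: faults giving observed Y1=0, Y2=0 are {U1 stuck-at-1, U4 stuck-at-1, U8 stuck-at-0, U9 stuck-at-0, U10 stuck-at-0}.
Test 2 (in0=1, in1=0, in2=1, in3=0): fault-free U1=0, U2=0, U3=0, U4=0, U5=1, U6=1, U7=0, U8=1, U9=1, U10=0, U11=0 → Y1=0, Y2=0; observed Y1=1, Y2=0. Eliminates U1 stuck-at-1, U4 stuck-at-1, U9 stuck-at-0, U10 stuck-at-0.
Only U8 stuck-at-0 is consistent with every test.

U8 stuck-at-0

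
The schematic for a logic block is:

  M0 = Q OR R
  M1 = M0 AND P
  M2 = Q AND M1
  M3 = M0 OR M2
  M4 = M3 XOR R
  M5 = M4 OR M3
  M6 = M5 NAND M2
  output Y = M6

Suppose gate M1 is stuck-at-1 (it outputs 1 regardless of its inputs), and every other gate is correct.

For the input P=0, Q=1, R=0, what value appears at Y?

Propagate with M1 forced: M0=1, M1=1 [stuck-at-1], M2=1, M3=1, M4=1, M5=1, M6=0.
So Y = 0. (Without the fault it would be 1.)

0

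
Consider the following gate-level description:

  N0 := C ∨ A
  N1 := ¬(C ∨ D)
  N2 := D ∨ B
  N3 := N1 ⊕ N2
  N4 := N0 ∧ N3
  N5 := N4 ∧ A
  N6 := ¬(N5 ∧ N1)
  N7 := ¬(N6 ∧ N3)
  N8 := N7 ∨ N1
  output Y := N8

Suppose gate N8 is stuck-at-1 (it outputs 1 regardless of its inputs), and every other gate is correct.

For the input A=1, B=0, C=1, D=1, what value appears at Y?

Propagate with N8 forced: N0=1, N1=0, N2=1, N3=1, N4=1, N5=1, N6=1, N7=0, N8=1 [stuck-at-1].
So Y = 1. (Without the fault it would be 0.)

1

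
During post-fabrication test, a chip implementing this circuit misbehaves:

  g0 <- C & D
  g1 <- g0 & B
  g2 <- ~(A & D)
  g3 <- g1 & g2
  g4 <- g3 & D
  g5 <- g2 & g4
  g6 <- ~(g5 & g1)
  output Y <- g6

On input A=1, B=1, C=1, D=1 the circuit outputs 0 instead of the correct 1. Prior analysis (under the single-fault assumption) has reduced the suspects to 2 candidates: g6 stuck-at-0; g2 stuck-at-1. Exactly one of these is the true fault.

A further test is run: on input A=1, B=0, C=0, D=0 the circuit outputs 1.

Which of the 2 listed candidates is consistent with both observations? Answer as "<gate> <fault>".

g2 stuck-at-1

Evaluate each candidate on input A=1, B=0, C=0, D=0:
  g6 stuck-at-0: g0=0, g1=0, g2=1, g3=0, g4=0, g5=0, g6=0 [stuck-at-0] → 0 — eliminated
  g2 stuck-at-1: g0=0, g1=0, g2=1 [stuck-at-1], g3=0, g4=0, g5=0, g6=1 → 1 — matches
Only g2 stuck-at-1 reproduces the observed 1.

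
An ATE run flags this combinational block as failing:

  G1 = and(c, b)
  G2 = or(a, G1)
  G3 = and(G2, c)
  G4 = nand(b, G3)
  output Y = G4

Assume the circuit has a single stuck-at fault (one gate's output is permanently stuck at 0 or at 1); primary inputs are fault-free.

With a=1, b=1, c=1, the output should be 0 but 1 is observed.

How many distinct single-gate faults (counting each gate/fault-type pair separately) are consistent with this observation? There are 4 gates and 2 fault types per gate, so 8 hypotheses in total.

3

Fault-free: G1=1, G2=1, G3=1, G4=0 → 0. Observed 1.
  G1 stuck-at-0: output 0 ✗
  G1 stuck-at-1: output 0 ✗
  G2 stuck-at-0: output 1 ✓
  G2 stuck-at-1: output 0 ✗
  G3 stuck-at-0: output 1 ✓
  G3 stuck-at-1: output 0 ✗
  G4 stuck-at-0: output 0 ✗
  G4 stuck-at-1: output 1 ✓
Consistent faults: {G2 stuck-at-0, G3 stuck-at-0, G4 stuck-at-1} — 3 in all.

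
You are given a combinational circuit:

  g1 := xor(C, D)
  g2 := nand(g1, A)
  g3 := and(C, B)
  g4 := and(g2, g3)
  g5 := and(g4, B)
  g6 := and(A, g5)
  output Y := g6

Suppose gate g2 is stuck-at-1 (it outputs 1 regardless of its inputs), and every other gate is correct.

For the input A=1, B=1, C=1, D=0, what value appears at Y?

1

Propagate with g2 forced: g1=1, g2=1 [stuck-at-1], g3=1, g4=1, g5=1, g6=1.
So Y = 1. (Without the fault it would be 0.)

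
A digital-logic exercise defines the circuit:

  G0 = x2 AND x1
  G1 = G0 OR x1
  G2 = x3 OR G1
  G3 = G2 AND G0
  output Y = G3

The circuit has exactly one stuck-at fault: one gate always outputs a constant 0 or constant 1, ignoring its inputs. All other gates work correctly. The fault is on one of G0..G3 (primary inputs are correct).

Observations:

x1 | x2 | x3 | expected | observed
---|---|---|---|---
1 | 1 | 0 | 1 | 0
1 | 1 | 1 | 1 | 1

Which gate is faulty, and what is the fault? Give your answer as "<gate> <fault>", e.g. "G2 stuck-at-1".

G1 stuck-at-0

Fault-free values for test 1 (x1=1, x2=1, x3=0): G0=1, G1=1, G2=1, G3=1, giving Y=1. Observed 0.
Test 1: faults giving observed 0 are {G0 stuck-at-0, G1 stuck-at-0, G2 stuck-at-0, G3 stuck-at-0}.
Test 2 (x1=1, x2=1, x3=1): fault-free G0=1, G1=1, G2=1, G3=1 → 1; observed 1. Eliminates G0 stuck-at-0, G2 stuck-at-0, G3 stuck-at-0.
Only G1 stuck-at-0 is consistent with every test.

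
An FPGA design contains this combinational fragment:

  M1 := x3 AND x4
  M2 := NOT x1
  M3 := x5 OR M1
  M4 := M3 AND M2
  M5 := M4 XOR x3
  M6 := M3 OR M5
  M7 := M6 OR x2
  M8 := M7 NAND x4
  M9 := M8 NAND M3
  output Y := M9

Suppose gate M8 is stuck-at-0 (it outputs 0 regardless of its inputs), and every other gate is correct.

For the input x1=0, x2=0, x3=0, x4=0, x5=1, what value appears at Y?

Propagate with M8 forced: M1=0, M2=1, M3=1, M4=1, M5=1, M6=1, M7=1, M8=0 [stuck-at-0], M9=1.
So Y = 1. (Without the fault it would be 0.)

1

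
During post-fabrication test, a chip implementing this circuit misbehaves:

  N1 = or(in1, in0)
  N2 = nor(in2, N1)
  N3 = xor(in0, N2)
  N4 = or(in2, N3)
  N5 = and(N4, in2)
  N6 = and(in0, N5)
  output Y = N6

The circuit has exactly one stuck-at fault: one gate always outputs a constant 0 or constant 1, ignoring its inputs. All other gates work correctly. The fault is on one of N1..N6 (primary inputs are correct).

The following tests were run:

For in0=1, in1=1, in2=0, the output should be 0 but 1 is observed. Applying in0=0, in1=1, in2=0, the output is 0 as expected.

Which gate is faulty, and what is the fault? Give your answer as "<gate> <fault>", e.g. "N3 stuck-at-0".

N5 stuck-at-1

Fault-free values for test 1 (in0=1, in1=1, in2=0): N1=1, N2=0, N3=1, N4=1, N5=0, N6=0, giving Y=0. Observed 1.
Test 1: faults giving observed 1 are {N5 stuck-at-1, N6 stuck-at-1}.
Test 2 (in0=0, in1=1, in2=0): fault-free N1=1, N2=0, N3=0, N4=0, N5=0, N6=0 → 0; observed 0. Eliminates N6 stuck-at-1.
Only N5 stuck-at-1 is consistent with every test.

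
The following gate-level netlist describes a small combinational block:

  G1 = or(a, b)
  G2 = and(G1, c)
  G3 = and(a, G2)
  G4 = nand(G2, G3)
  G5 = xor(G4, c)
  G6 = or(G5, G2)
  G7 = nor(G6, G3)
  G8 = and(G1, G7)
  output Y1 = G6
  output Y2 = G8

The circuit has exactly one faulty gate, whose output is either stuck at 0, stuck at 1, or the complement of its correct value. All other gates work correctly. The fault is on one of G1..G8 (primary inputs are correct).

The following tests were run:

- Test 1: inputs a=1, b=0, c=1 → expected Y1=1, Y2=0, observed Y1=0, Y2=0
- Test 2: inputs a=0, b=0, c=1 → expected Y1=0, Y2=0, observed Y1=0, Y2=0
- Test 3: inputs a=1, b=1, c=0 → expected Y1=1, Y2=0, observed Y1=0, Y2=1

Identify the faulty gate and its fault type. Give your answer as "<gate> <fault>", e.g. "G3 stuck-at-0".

G6 stuck-at-0

Fault-free values for test 1 (a=1, b=0, c=1): G1=1, G2=1, G3=1, G4=0, G5=1, G6=1, G7=0, G8=0, giving Y1=1, Y2=0. Observed Y1=0, Y2=0.
Test 1: faults giving observed Y1=0, Y2=0 are {G1 stuck-at-0, G1 inverted output, G6 stuck-at-0, G6 inverted output}.
Test 2 (a=0, b=0, c=1): fault-free G1=0, G2=0, G3=0, G4=1, G5=0, G6=0, G7=1, G8=0 → Y1=0, Y2=0; observed Y1=0, Y2=0. Eliminates G1 inverted output, G6 inverted output.
Test 3 (a=1, b=1, c=0): fault-free G1=1, G2=0, G3=0, G4=1, G5=1, G6=1, G7=0, G8=0 → Y1=1, Y2=0; observed Y1=0, Y2=1. Eliminates G1 stuck-at-0.
Only G6 stuck-at-0 is consistent with every test.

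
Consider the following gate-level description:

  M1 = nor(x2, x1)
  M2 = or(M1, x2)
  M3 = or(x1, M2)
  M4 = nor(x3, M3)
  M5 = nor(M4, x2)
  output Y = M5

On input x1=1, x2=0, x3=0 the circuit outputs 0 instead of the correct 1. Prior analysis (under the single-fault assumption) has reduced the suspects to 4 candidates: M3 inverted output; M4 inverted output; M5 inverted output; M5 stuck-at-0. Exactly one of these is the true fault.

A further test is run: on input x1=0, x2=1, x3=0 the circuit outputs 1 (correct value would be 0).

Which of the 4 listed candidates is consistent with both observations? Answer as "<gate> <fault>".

Evaluate each candidate on input x1=0, x2=1, x3=0:
  M3 inverted output: M1=0, M2=1, M3=0 [inverted output], M4=1, M5=0 → 0 — eliminated
  M4 inverted output: M1=0, M2=1, M3=1, M4=1 [inverted output], M5=0 → 0 — eliminated
  M5 inverted output: M1=0, M2=1, M3=1, M4=0, M5=1 [inverted output] → 1 — matches
  M5 stuck-at-0: M1=0, M2=1, M3=1, M4=0, M5=0 [stuck-at-0] → 0 — eliminated
Only M5 inverted output reproduces the observed 1.

M5 inverted output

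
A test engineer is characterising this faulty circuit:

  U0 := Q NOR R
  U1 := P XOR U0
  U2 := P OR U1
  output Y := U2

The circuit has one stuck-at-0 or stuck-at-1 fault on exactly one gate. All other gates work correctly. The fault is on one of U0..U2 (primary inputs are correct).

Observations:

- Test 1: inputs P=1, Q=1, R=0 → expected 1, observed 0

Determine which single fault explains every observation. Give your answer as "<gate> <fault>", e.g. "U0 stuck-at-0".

U2 stuck-at-0

Fault-free values for test 1 (P=1, Q=1, R=0): U0=0, U1=1, U2=1, giving Y=1. Observed 0.
Test 1: faults giving observed 0 are {U2 stuck-at-0}.
Only U2 stuck-at-0 is consistent with every test.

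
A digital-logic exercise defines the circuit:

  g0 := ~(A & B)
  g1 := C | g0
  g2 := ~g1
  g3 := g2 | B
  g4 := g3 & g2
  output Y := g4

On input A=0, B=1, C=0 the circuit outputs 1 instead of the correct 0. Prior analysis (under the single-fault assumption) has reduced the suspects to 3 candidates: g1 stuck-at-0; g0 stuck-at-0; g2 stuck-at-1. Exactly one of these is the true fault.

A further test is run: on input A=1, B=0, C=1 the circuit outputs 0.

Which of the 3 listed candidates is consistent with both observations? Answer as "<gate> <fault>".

Evaluate each candidate on input A=1, B=0, C=1:
  g1 stuck-at-0: g0=1, g1=0 [stuck-at-0], g2=1, g3=1, g4=1 → 1 — eliminated
  g0 stuck-at-0: g0=0 [stuck-at-0], g1=1, g2=0, g3=0, g4=0 → 0 — matches
  g2 stuck-at-1: g0=1, g1=1, g2=1 [stuck-at-1], g3=1, g4=1 → 1 — eliminated
Only g0 stuck-at-0 reproduces the observed 0.

g0 stuck-at-0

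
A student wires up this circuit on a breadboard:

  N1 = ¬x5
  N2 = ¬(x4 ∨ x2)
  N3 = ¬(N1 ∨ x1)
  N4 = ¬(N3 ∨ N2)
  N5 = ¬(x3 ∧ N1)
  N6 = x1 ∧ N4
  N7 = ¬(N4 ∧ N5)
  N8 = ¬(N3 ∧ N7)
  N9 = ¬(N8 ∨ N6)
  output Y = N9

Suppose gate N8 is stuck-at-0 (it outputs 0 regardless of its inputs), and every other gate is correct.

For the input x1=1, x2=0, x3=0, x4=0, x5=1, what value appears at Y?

Propagate with N8 forced: N1=0, N2=1, N3=0, N4=0, N5=1, N6=0, N7=1, N8=0 [stuck-at-0], N9=1.
So Y = 1. (Without the fault it would be 0.)

1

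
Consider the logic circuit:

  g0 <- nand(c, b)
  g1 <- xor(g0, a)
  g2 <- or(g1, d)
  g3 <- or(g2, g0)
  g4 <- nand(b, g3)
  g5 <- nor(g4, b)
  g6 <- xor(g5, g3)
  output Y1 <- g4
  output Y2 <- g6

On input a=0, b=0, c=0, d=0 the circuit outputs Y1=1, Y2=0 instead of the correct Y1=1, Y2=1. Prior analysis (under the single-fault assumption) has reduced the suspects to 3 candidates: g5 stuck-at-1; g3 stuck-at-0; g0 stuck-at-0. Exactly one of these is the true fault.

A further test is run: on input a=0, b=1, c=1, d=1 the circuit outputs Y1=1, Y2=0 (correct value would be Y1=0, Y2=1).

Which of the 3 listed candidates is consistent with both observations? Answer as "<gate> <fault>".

Evaluate each candidate on input a=0, b=1, c=1, d=1:
  g5 stuck-at-1: g0=0, g1=0, g2=1, g3=1, g4=0, g5=1 [stuck-at-1], g6=0 → Y1=0, Y2=0 — eliminated
  g3 stuck-at-0: g0=0, g1=0, g2=1, g3=0 [stuck-at-0], g4=1, g5=0, g6=0 → Y1=1, Y2=0 — matches
  g0 stuck-at-0: g0=0 [stuck-at-0], g1=0, g2=1, g3=1, g4=0, g5=0, g6=1 → Y1=0, Y2=1 — eliminated
Only g3 stuck-at-0 reproduces the observed Y1=1, Y2=0.

g3 stuck-at-0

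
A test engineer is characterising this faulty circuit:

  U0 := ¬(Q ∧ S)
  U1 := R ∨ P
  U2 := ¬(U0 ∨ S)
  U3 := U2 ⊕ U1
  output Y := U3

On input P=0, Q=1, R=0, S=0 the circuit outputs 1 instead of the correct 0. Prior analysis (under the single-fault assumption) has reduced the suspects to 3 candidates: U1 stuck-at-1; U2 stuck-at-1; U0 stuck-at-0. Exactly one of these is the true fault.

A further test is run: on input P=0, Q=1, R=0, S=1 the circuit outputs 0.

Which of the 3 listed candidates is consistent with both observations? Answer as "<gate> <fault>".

Evaluate each candidate on input P=0, Q=1, R=0, S=1:
  U1 stuck-at-1: U0=0, U1=1 [stuck-at-1], U2=0, U3=1 → 1 — eliminated
  U2 stuck-at-1: U0=0, U1=0, U2=1 [stuck-at-1], U3=1 → 1 — eliminated
  U0 stuck-at-0: U0=0 [stuck-at-0], U1=0, U2=0, U3=0 → 0 — matches
Only U0 stuck-at-0 reproduces the observed 0.

U0 stuck-at-0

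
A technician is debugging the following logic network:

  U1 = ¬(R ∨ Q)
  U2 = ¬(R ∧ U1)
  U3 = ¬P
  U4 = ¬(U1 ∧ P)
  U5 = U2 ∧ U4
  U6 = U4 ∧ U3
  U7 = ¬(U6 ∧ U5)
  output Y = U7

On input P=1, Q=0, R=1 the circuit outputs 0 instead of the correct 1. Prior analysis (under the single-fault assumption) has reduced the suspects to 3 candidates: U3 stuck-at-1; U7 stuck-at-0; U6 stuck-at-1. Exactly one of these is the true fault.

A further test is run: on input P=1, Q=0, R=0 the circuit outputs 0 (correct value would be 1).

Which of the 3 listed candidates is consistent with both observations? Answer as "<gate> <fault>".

U7 stuck-at-0

Evaluate each candidate on input P=1, Q=0, R=0:
  U3 stuck-at-1: U1=1, U2=1, U3=1 [stuck-at-1], U4=0, U5=0, U6=0, U7=1 → 1 — eliminated
  U7 stuck-at-0: U1=1, U2=1, U3=0, U4=0, U5=0, U6=0, U7=0 [stuck-at-0] → 0 — matches
  U6 stuck-at-1: U1=1, U2=1, U3=0, U4=0, U5=0, U6=1 [stuck-at-1], U7=1 → 1 — eliminated
Only U7 stuck-at-0 reproduces the observed 0.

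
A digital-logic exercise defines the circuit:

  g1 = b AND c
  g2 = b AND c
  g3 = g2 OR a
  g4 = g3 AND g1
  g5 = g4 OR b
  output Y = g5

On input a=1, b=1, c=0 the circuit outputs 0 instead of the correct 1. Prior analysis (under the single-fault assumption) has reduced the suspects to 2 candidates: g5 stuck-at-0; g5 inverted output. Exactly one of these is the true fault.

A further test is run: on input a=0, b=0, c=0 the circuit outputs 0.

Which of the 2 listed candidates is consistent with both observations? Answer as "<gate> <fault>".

Evaluate each candidate on input a=0, b=0, c=0:
  g5 stuck-at-0: g1=0, g2=0, g3=0, g4=0, g5=0 [stuck-at-0] → 0 — matches
  g5 inverted output: g1=0, g2=0, g3=0, g4=0, g5=1 [inverted output] → 1 — eliminated
Only g5 stuck-at-0 reproduces the observed 0.

g5 stuck-at-0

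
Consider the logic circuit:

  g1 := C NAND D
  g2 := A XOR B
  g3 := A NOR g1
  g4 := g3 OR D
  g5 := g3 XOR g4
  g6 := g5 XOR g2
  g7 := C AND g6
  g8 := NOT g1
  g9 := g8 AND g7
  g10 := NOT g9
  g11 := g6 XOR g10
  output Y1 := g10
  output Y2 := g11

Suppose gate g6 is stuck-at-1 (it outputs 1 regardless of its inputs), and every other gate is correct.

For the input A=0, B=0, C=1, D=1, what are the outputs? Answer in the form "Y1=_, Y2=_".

Propagate with g6 forced: g1=0, g2=0, g3=1, g4=1, g5=0, g6=1 [stuck-at-1], g7=1, g8=1, g9=1, g10=0, g11=1.
So the outputs are Y1=0, Y2=1. (Without the fault they would be Y1=1, Y2=1.)

Y1=0, Y2=1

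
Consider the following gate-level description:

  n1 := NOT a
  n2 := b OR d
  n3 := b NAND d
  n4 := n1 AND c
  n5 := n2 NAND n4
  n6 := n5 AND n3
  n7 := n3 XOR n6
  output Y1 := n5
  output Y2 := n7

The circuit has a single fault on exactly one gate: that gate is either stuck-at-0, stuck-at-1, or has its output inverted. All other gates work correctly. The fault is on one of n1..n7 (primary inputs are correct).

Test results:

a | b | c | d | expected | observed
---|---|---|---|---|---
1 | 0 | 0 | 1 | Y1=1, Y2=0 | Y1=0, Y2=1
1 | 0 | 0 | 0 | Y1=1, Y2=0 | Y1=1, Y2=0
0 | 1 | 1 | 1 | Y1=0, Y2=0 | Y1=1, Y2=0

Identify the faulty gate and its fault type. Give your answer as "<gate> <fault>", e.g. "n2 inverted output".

n4 inverted output

Fault-free values for test 1 (a=1, b=0, c=0, d=1): n1=0, n2=1, n3=1, n4=0, n5=1, n6=1, n7=0, giving Y1=1, Y2=0. Observed Y1=0, Y2=1.
Test 1: faults giving observed Y1=0, Y2=1 are {n4 stuck-at-1, n4 inverted output, n5 stuck-at-0, n5 inverted output}.
Test 2 (a=1, b=0, c=0, d=0): fault-free n1=0, n2=0, n3=1, n4=0, n5=1, n6=1, n7=0 → Y1=1, Y2=0; observed Y1=1, Y2=0. Eliminates n5 stuck-at-0, n5 inverted output.
Test 3 (a=0, b=1, c=1, d=1): fault-free n1=1, n2=1, n3=0, n4=1, n5=0, n6=0, n7=0 → Y1=0, Y2=0; observed Y1=1, Y2=0. Eliminates n4 stuck-at-1.
Only n4 inverted output is consistent with every test.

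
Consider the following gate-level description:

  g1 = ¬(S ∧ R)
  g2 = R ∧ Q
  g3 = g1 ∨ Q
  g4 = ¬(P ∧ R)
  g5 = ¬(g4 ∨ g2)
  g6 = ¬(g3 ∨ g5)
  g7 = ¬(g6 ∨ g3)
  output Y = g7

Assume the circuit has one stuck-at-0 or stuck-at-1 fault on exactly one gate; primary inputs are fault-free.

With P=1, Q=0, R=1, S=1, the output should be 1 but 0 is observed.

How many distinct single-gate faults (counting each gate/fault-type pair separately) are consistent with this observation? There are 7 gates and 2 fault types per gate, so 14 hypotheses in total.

7

Fault-free: g1=0, g2=0, g3=0, g4=0, g5=1, g6=0, g7=1 → 1. Observed 0.
  g1 stuck-at-0: output 1 ✗
  g1 stuck-at-1: output 0 ✓
  g2 stuck-at-0: output 1 ✗
  g2 stuck-at-1: output 0 ✓
  g3 stuck-at-0: output 1 ✗
  g3 stuck-at-1: output 0 ✓
  g4 stuck-at-0: output 1 ✗
  g4 stuck-at-1: output 0 ✓
  g5 stuck-at-0: output 0 ✓
  g5 stuck-at-1: output 1 ✗
  g6 stuck-at-0: output 1 ✗
  g6 stuck-at-1: output 0 ✓
  g7 stuck-at-0: output 0 ✓
  g7 stuck-at-1: output 1 ✗
Consistent faults: {g1 stuck-at-1, g2 stuck-at-1, g3 stuck-at-1, g4 stuck-at-1, g5 stuck-at-0, g6 stuck-at-1, g7 stuck-at-0} — 7 in all.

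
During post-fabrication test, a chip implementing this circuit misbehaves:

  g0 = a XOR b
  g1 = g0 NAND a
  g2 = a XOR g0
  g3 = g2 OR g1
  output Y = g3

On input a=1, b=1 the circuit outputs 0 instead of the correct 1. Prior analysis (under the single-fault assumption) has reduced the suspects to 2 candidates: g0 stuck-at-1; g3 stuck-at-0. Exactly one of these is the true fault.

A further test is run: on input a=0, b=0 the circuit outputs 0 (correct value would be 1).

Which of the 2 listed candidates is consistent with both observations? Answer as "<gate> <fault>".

Evaluate each candidate on input a=0, b=0:
  g0 stuck-at-1: g0=1 [stuck-at-1], g1=1, g2=1, g3=1 → 1 — eliminated
  g3 stuck-at-0: g0=0, g1=1, g2=0, g3=0 [stuck-at-0] → 0 — matches
Only g3 stuck-at-0 reproduces the observed 0.

g3 stuck-at-0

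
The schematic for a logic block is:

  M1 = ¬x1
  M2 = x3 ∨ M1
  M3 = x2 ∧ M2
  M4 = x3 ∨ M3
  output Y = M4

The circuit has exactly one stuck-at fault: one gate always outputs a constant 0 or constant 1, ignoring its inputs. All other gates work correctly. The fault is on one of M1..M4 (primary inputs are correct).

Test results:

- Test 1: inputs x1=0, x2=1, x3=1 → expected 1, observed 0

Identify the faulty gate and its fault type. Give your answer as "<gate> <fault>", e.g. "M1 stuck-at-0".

M4 stuck-at-0

Fault-free values for test 1 (x1=0, x2=1, x3=1): M1=1, M2=1, M3=1, M4=1, giving Y=1. Observed 0.
Test 1: faults giving observed 0 are {M4 stuck-at-0}.
Only M4 stuck-at-0 is consistent with every test.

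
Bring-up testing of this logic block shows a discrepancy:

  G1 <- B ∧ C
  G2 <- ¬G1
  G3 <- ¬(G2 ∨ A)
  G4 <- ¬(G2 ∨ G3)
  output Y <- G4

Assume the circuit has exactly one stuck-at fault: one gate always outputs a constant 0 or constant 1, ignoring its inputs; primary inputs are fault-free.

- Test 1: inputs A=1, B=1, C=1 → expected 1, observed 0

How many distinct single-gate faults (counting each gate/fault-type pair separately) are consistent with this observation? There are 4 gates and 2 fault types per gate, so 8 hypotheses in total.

Fault-free: G1=1, G2=0, G3=0, G4=1 → 1. Observed 0.
  G1 stuck-at-0: output 0 ✓
  G1 stuck-at-1: output 1 ✗
  G2 stuck-at-0: output 1 ✗
  G2 stuck-at-1: output 0 ✓
  G3 stuck-at-0: output 1 ✗
  G3 stuck-at-1: output 0 ✓
  G4 stuck-at-0: output 0 ✓
  G4 stuck-at-1: output 1 ✗
Consistent faults: {G1 stuck-at-0, G2 stuck-at-1, G3 stuck-at-1, G4 stuck-at-0} — 4 in all.

4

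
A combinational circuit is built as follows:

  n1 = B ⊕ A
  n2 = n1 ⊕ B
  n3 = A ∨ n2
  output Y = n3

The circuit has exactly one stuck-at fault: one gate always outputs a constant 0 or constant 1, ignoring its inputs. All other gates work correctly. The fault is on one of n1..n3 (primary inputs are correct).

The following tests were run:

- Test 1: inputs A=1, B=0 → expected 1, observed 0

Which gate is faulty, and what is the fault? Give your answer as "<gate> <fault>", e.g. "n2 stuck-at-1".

n3 stuck-at-0

Fault-free values for test 1 (A=1, B=0): n1=1, n2=1, n3=1, giving Y=1. Observed 0.
Test 1: faults giving observed 0 are {n3 stuck-at-0}.
Only n3 stuck-at-0 is consistent with every test.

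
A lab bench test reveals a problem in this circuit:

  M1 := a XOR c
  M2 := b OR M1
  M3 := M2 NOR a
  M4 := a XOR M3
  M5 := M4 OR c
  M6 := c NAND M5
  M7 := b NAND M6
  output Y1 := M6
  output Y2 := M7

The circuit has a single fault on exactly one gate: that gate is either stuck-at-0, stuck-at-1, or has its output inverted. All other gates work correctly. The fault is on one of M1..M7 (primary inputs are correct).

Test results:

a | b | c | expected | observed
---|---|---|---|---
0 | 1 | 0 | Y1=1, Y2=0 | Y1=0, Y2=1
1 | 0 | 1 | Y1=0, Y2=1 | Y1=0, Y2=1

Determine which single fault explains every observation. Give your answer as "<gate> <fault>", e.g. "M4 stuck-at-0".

Fault-free values for test 1 (a=0, b=1, c=0): M1=0, M2=1, M3=0, M4=0, M5=0, M6=1, M7=0, giving Y1=1, Y2=0. Observed Y1=0, Y2=1.
Test 1: faults giving observed Y1=0, Y2=1 are {M6 stuck-at-0, M6 inverted output}.
Test 2 (a=1, b=0, c=1): fault-free M1=0, M2=0, M3=0, M4=1, M5=1, M6=0, M7=1 → Y1=0, Y2=1; observed Y1=0, Y2=1. Eliminates M6 inverted output.
Only M6 stuck-at-0 is consistent with every test.

M6 stuck-at-0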